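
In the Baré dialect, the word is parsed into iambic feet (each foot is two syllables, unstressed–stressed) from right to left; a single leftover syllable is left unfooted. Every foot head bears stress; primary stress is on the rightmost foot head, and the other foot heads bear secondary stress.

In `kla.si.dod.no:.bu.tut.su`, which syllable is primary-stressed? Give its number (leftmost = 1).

7

Parse right to left into iambic (σˈσ) feet: kla (si.ˈdod) (no:.ˈbu) (tut.ˈsu). Syllable 1 is left unfooted.
Foot heads (stressed positions): 3, 5, 7.
End Rule Rightmost: primary stress on the rightmost head = syllable 7.
Primary stress: syllable 7 → kla.si.dod.no:.bu.tut.ˈsu.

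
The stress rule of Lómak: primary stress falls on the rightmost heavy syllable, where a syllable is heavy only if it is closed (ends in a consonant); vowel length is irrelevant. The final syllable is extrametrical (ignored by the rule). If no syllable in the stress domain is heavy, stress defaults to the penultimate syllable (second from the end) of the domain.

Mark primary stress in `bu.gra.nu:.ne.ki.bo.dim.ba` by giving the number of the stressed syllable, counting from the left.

The final syllable (8, ba) is extrametrical; the stress domain is syllables 1–7.
Weights: 1 bu L, 2 gra L, 3 nu: L, 4 ne L, 5 ki L, 6 bo L, 7 dim H.
Heavy syllables in the domain: 7. The rightmost is syllable 7 (dim).
Primary stress: syllable 7 → bu.gra.nu:.ne.ki.bo.ˈdim.ba.

7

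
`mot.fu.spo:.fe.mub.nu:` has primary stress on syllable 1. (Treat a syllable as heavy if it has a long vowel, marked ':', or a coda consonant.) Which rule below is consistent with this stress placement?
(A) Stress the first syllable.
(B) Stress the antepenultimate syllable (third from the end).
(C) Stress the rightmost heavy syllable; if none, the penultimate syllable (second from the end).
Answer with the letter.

A

Rule A → syllable 1 ✓.
Rule B → syllable 4 (observed: 1).
Rule C → syllable 6 (observed: 1).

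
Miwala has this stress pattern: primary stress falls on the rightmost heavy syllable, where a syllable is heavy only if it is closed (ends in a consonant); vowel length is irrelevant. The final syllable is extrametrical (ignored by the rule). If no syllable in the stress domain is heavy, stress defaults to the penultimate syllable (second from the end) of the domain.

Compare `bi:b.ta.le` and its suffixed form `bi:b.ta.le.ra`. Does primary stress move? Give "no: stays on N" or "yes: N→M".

no: stays on 1

Base `bi:b.ta.le` (3 syllables):
  The final syllable (3, le) is extrametrical; the stress domain is syllables 1–2.
  Weights: 1 bi:b H, 2 ta L.
  Heavy syllables in the domain: 1. The rightmost is syllable 1 (bi:b).
  → primary stress on syllable 1.
Suffixed `bi:b.ta.le.ra` (4 syllables):
  The final syllable (4, ra) is extrametrical; the stress domain is syllables 1–3.
  Weights: 1 bi:b H, 2 ta L, 3 le L.
  Heavy syllables in the domain: 1. The rightmost is syllable 1 (bi:b).
  → primary stress on syllable 1.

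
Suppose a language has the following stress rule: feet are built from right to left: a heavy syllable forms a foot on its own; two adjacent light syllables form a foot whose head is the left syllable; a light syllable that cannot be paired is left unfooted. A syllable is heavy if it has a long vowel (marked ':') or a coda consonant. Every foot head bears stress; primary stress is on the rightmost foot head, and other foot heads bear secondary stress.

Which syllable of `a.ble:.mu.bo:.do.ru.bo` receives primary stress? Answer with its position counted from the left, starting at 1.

6

Weights: 1 a L, 2 ble: H, 3 mu L, 4 bo: H, 5 do L, 6 ru L, 7 bo L.
Parse right to left (heavy = foot alone; LL = one foot; stranded L unfooted): a (ˈble:) mu (ˈbo:) do (ˈru.bo).
Foot heads: 2, 4, 6.
Primary stress on the rightmost head = syllable 6.
Primary stress: syllable 6 → a.ble:.mu.bo:.do.ˈru.bo.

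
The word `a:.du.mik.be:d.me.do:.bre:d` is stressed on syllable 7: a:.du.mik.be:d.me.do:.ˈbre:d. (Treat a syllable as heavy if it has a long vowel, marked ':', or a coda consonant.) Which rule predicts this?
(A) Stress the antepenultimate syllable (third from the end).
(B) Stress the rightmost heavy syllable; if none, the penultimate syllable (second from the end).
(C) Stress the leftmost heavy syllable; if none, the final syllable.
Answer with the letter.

Rule A → syllable 5 (observed: 7).
Rule B → syllable 7 ✓.
Rule C → syllable 1 (observed: 7).

B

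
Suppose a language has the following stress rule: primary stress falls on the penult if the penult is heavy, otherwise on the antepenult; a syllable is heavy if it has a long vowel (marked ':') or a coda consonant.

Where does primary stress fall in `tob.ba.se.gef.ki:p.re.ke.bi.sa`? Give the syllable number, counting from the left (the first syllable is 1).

7

Weights: 7 ke L, 8 bi L, 9 sa L.
The penult (syllable 8, bi) is light, so stress falls on the antepenult (syllable 7, ke).
Primary stress: syllable 7 → tob.ba.se.gef.ki:p.re.ˈke.bi.sa.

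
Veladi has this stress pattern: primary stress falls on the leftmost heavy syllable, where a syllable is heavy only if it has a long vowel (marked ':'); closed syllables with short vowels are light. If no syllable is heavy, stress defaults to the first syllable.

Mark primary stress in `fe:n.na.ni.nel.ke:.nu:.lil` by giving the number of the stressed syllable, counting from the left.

1

Weights: 1 fe:n H, 2 na L, 3 ni L, 4 nel L, 5 ke: H, 6 nu: H, 7 lil L.
Heavy syllables in the domain: 1, 5, 6. The leftmost is syllable 1 (fe:n).
Primary stress: syllable 1 → ˈfe:n.na.ni.nel.ke:.nu:.lil.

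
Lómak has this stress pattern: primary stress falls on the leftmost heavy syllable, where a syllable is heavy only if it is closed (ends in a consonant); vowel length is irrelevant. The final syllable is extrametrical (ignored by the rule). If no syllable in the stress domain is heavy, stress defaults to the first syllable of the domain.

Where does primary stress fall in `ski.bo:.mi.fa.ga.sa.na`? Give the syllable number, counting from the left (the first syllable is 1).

The final syllable (7, na) is extrametrical; the stress domain is syllables 1–6.
Weights: 1 ski L, 2 bo: L, 3 mi L, 4 fa L, 5 ga L, 6 sa L.
No heavy syllable in the domain; default to the first syllable of the domain = syllable 1.
Primary stress: syllable 1 → ˈski.bo:.mi.fa.ga.sa.na.

1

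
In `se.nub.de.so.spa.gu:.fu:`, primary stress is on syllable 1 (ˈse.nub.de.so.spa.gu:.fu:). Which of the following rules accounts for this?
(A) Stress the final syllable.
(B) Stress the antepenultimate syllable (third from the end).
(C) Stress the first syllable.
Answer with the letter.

Rule A → syllable 7 (observed: 1).
Rule B → syllable 5 (observed: 1).
Rule C → syllable 1 ✓.

C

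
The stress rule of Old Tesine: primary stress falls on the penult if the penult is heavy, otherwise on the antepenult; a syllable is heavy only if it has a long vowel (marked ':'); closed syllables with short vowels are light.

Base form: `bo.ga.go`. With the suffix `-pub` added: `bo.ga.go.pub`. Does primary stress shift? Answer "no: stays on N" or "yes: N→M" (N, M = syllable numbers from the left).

yes: 1→2

Base `bo.ga.go` (3 syllables):
  Weights: 1 bo L, 2 ga L, 3 go L.
  The penult (syllable 2, ga) is light, so stress falls on the antepenult (syllable 1, bo).
  → primary stress on syllable 1.
Suffixed `bo.ga.go.pub` (4 syllables):
  Weights: 2 ga L, 3 go L, 4 pub L.
  The penult (syllable 3, go) is light, so stress falls on the antepenult (syllable 2, ga).
  → primary stress on syllable 2.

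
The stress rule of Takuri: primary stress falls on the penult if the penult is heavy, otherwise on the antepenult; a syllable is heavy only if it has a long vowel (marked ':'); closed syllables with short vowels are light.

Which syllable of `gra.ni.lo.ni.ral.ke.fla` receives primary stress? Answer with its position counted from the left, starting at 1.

5

Weights: 5 ral L, 6 ke L, 7 fla L.
The penult (syllable 6, ke) is light, so stress falls on the antepenult (syllable 5, ral).
Primary stress: syllable 5 → gra.ni.lo.ni.ˈral.ke.fla.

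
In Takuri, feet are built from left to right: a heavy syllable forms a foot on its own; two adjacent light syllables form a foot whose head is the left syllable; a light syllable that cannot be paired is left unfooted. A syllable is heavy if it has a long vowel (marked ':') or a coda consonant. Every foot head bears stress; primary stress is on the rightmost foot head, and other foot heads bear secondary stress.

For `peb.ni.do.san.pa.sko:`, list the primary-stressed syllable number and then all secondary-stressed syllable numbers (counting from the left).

Weights: 1 peb H, 2 ni L, 3 do L, 4 san H, 5 pa L, 6 sko: H.
Parse left to right (heavy = foot alone; LL = one foot; stranded L unfooted): (ˈpeb) (ˈni.do) (ˈsan) pa (ˈsko:).
Foot heads: 1, 2, 4, 6.
Primary stress on the rightmost head = syllable 6.
Secondary stress on 1, 2, 4: ˌpeb.ˌni.do.ˌsan.pa.ˈsko:.

primary 6, secondary 1, 2, 4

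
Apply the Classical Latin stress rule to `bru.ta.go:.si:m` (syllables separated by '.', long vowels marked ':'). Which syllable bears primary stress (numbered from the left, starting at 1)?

Classical Latin: stress the penult if heavy (long vowel or closed), else the antepenult.
Weights: 2 ta L, 3 go: H, 4 si:m H.
The penult (syllable 3, go:) is heavy, so it takes stress.
Stress on syllable 3: bru.ta.ˈgo:.si:m.

3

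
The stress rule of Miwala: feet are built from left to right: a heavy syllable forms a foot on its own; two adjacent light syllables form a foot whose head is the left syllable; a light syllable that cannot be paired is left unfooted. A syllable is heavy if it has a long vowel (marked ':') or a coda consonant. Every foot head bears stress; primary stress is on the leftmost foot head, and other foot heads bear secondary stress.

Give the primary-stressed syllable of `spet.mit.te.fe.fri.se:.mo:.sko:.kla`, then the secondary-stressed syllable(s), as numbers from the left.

primary 1, secondary 2, 3, 6, 7, 8

Weights: 1 spet H, 2 mit H, 3 te L, 4 fe L, 5 fri L, 6 se: H, 7 mo: H, 8 sko: H, 9 kla L.
Parse left to right (heavy = foot alone; LL = one foot; stranded L unfooted): (ˈspet) (ˈmit) (ˈte.fe) fri (ˈse:) (ˈmo:) (ˈsko:) kla.
Foot heads: 1, 2, 3, 6, 7, 8.
Primary stress on the leftmost head = syllable 1.
Secondary stress on 2, 3, 6, 7, 8: ˈspet.ˌmit.ˌte.fe.fri.ˌse:.ˌmo:.ˌsko:.kla.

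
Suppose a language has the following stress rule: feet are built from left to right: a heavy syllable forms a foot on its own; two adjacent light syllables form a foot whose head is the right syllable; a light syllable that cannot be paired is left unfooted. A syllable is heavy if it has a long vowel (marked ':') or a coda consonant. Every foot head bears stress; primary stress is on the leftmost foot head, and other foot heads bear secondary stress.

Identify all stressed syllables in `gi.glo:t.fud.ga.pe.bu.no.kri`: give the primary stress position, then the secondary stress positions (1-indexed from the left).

Weights: 1 gi L, 2 glo:t H, 3 fud H, 4 ga L, 5 pe L, 6 bu L, 7 no L, 8 kri L.
Parse left to right (heavy = foot alone; LL = one foot; stranded L unfooted): gi (ˈglo:t) (ˈfud) (ga.ˈpe) (bu.ˈno) kri.
Foot heads: 2, 3, 5, 7.
Primary stress on the leftmost head = syllable 2.
Secondary stress on 3, 5, 7: gi.ˈglo:t.ˌfud.ga.ˌpe.bu.ˌno.kri.

primary 2, secondary 3, 5, 7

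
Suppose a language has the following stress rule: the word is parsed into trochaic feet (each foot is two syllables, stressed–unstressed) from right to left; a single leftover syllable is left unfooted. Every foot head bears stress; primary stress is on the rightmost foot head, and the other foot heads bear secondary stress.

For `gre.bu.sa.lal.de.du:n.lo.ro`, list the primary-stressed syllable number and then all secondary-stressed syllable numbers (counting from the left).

Parse right to left into trochaic (ˈσσ) feet: (ˈgre.bu) (ˈsa.lal) (ˈde.du:n) (ˈlo.ro).
Foot heads (stressed positions): 1, 3, 5, 7.
End Rule Rightmost: primary stress on the rightmost head = syllable 7.
Secondary stress on 1, 3, 5: ˌgre.bu.ˌsa.lal.ˌde.du:n.ˈlo.ro.

primary 7, secondary 1, 3, 5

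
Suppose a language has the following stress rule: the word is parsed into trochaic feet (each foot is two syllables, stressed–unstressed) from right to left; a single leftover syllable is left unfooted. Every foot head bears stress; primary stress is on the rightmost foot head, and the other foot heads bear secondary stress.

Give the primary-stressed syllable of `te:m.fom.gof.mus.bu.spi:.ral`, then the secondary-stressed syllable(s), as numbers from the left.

Parse right to left into trochaic (ˈσσ) feet: te:m (ˈfom.gof) (ˈmus.bu) (ˈspi:.ral). Syllable 1 is left unfooted.
Foot heads (stressed positions): 2, 4, 6.
End Rule Rightmost: primary stress on the rightmost head = syllable 6.
Secondary stress on 2, 4: te:m.ˌfom.gof.ˌmus.bu.ˈspi:.ral.

primary 6, secondary 2, 4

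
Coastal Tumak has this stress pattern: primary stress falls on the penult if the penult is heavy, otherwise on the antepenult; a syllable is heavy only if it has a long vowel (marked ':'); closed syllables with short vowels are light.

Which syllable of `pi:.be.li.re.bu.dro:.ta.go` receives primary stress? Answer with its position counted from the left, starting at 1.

Weights: 6 dro: H, 7 ta L, 8 go L.
The penult (syllable 7, ta) is light, so stress falls on the antepenult (syllable 6, dro:).
Primary stress: syllable 6 → pi:.be.li.re.bu.ˈdro:.ta.go.

6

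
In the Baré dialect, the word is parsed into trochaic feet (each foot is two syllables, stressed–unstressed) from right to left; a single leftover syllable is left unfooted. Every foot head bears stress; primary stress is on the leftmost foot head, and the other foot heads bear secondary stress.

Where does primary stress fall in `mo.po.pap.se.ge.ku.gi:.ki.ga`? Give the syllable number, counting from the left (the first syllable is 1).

Parse right to left into trochaic (ˈσσ) feet: mo (ˈpo.pap) (ˈse.ge) (ˈku.gi:) (ˈki.ga). Syllable 1 is left unfooted.
Foot heads (stressed positions): 2, 4, 6, 8.
End Rule Leftmost: primary stress on the leftmost head = syllable 2.
Primary stress: syllable 2 → mo.ˈpo.pap.se.ge.ku.gi:.ki.ga.

2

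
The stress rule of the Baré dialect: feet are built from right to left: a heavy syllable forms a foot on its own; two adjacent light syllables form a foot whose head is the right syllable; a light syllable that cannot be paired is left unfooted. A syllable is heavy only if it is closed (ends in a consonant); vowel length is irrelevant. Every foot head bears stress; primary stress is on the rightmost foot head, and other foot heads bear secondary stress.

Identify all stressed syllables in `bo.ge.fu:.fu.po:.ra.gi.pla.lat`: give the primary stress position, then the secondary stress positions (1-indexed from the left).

primary 9, secondary 2, 4, 6, 8

Weights: 1 bo L, 2 ge L, 3 fu: L, 4 fu L, 5 po: L, 6 ra L, 7 gi L, 8 pla L, 9 lat H.
Parse right to left (heavy = foot alone; LL = one foot; stranded L unfooted): (bo.ˈge) (fu:.ˈfu) (po:.ˈra) (gi.ˈpla) (ˈlat).
Foot heads: 2, 4, 6, 8, 9.
Primary stress on the rightmost head = syllable 9.
Secondary stress on 2, 4, 6, 8: bo.ˌge.fu:.ˌfu.po:.ˌra.gi.ˌpla.ˈlat.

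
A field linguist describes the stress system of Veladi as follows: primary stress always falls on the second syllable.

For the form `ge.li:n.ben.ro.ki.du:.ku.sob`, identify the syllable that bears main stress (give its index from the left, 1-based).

2

The word has 8 syllables; the second syllable is syllable 2 (li:n).
Primary stress: syllable 2 → ge.ˈli:n.ben.ro.ki.du:.ku.sob.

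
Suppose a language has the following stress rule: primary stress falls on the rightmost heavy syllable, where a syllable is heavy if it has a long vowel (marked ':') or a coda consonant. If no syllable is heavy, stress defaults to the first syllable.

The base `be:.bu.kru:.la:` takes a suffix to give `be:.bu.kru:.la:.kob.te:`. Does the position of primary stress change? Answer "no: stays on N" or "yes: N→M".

Base `be:.bu.kru:.la:` (4 syllables):
  Weights: 1 be: H, 2 bu L, 3 kru: H, 4 la: H.
  Heavy syllables in the domain: 1, 3, 4. The rightmost is syllable 4 (la:).
  → primary stress on syllable 4.
Suffixed `be:.bu.kru:.la:.kob.te:` (6 syllables):
  Weights: 1 be: H, 2 bu L, 3 kru: H, 4 la: H, 5 kob H, 6 te: H.
  Heavy syllables in the domain: 1, 3, 4, 5, 6. The rightmost is syllable 6 (te:).
  → primary stress on syllable 6.

yes: 4→6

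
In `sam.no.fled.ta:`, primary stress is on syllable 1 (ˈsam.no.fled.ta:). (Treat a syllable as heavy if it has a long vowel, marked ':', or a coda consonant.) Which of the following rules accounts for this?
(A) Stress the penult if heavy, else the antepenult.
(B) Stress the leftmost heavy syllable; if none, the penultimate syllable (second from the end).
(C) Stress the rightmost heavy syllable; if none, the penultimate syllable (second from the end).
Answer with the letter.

Rule A → syllable 3 (observed: 1).
Rule B → syllable 1 ✓.
Rule C → syllable 4 (observed: 1).

B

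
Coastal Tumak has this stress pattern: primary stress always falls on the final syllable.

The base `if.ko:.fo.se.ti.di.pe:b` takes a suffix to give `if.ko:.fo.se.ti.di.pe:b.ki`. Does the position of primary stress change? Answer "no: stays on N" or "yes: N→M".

Base `if.ko:.fo.se.ti.di.pe:b` (7 syllables):
  The word has 7 syllables; the final syllable is syllable 7 (pe:b).
  → primary stress on syllable 7.
Suffixed `if.ko:.fo.se.ti.di.pe:b.ki` (8 syllables):
  The word has 8 syllables; the final syllable is syllable 8 (ki).
  → primary stress on syllable 8.

yes: 7→8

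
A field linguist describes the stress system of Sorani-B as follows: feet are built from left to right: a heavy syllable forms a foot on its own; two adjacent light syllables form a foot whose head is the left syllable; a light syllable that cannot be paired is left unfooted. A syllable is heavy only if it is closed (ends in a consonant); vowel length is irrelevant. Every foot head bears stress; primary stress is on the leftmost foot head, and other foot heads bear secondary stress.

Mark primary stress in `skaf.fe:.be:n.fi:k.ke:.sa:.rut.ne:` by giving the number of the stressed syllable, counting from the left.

1

Weights: 1 skaf H, 2 fe: L, 3 be:n H, 4 fi:k H, 5 ke: L, 6 sa: L, 7 rut H, 8 ne: L.
Parse left to right (heavy = foot alone; LL = one foot; stranded L unfooted): (ˈskaf) fe: (ˈbe:n) (ˈfi:k) (ˈke:.sa:) (ˈrut) ne:.
Foot heads: 1, 3, 4, 5, 7.
Primary stress on the leftmost head = syllable 1.
Primary stress: syllable 1 → ˈskaf.fe:.be:n.fi:k.ke:.sa:.rut.ne:.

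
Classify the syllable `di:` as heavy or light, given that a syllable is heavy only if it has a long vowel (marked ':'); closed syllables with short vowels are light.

`di:`: long vowel, open (no coda). Long vowel → heavy.

heavy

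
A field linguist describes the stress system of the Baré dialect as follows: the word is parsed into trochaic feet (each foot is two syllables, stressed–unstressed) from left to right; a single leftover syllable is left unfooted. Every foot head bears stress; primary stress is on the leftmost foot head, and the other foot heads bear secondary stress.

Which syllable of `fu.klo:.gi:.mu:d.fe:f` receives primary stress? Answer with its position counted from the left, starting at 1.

1

Parse left to right into trochaic (ˈσσ) feet: (ˈfu.klo:) (ˈgi:.mu:d) fe:f. Syllable 5 is left unfooted.
Foot heads (stressed positions): 1, 3.
End Rule Leftmost: primary stress on the leftmost head = syllable 1.
Primary stress: syllable 1 → ˈfu.klo:.gi:.mu:d.fe:f.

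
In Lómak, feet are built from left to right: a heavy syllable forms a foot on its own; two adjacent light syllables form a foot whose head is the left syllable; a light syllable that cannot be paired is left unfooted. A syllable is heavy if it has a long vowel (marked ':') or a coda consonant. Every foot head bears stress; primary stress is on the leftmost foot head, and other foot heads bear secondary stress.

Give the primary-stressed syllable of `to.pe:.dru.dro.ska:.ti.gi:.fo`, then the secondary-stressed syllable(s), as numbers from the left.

primary 2, secondary 3, 5, 7

Weights: 1 to L, 2 pe: H, 3 dru L, 4 dro L, 5 ska: H, 6 ti L, 7 gi: H, 8 fo L.
Parse left to right (heavy = foot alone; LL = one foot; stranded L unfooted): to (ˈpe:) (ˈdru.dro) (ˈska:) ti (ˈgi:) fo.
Foot heads: 2, 3, 5, 7.
Primary stress on the leftmost head = syllable 2.
Secondary stress on 3, 5, 7: to.ˈpe:.ˌdru.dro.ˌska:.ti.ˌgi:.fo.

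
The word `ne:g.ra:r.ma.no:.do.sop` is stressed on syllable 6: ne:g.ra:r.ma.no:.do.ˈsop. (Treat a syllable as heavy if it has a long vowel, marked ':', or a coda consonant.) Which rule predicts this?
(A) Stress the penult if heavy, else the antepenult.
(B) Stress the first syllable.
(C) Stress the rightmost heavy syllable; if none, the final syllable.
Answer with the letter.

C

Rule A → syllable 4 (observed: 6).
Rule B → syllable 1 (observed: 6).
Rule C → syllable 6 ✓.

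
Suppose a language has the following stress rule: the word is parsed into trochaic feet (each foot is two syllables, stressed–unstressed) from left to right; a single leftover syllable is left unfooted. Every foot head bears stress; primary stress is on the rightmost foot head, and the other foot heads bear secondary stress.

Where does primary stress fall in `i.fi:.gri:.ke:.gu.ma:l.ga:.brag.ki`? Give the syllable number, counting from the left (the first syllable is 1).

Parse left to right into trochaic (ˈσσ) feet: (ˈi.fi:) (ˈgri:.ke:) (ˈgu.ma:l) (ˈga:.brag) ki. Syllable 9 is left unfooted.
Foot heads (stressed positions): 1, 3, 5, 7.
End Rule Rightmost: primary stress on the rightmost head = syllable 7.
Primary stress: syllable 7 → i.fi:.gri:.ke:.gu.ma:l.ˈga:.brag.ki.

7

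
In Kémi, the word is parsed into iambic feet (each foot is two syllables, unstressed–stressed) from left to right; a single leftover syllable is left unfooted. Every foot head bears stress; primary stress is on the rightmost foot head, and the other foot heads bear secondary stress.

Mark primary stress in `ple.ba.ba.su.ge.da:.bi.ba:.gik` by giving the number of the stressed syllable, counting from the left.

8

Parse left to right into iambic (σˈσ) feet: (ple.ˈba) (ba.ˈsu) (ge.ˈda:) (bi.ˈba:) gik. Syllable 9 is left unfooted.
Foot heads (stressed positions): 2, 4, 6, 8.
End Rule Rightmost: primary stress on the rightmost head = syllable 8.
Primary stress: syllable 8 → ple.ba.ba.su.ge.da:.bi.ˈba:.gik.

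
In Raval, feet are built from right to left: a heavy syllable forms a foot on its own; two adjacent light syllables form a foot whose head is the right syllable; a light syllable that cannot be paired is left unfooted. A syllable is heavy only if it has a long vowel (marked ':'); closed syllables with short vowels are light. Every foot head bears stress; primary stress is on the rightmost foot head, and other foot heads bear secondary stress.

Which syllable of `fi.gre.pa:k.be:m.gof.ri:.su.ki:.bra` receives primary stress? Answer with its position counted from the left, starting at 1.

Weights: 1 fi L, 2 gre L, 3 pa:k H, 4 be:m H, 5 gof L, 6 ri: H, 7 su L, 8 ki: H, 9 bra L.
Parse right to left (heavy = foot alone; LL = one foot; stranded L unfooted): (fi.ˈgre) (ˈpa:k) (ˈbe:m) gof (ˈri:) su (ˈki:) bra.
Foot heads: 2, 3, 4, 6, 8.
Primary stress on the rightmost head = syllable 8.
Primary stress: syllable 8 → fi.gre.pa:k.be:m.gof.ri:.su.ˈki:.bra.

8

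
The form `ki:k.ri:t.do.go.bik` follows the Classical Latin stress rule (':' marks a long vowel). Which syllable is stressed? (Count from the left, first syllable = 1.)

3

Classical Latin: stress the penult if heavy (long vowel or closed), else the antepenult.
Weights: 3 do L, 4 go L, 5 bik H.
The penult (syllable 4, go) is light, so stress falls on the antepenult (syllable 3, do).
Stress on syllable 3: ki:k.ri:t.ˈdo.go.bik.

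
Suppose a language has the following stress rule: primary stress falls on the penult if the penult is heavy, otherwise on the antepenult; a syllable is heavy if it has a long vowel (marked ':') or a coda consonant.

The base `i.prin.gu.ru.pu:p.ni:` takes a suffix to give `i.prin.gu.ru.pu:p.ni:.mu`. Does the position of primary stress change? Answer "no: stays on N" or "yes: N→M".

yes: 5→6

Base `i.prin.gu.ru.pu:p.ni:` (6 syllables):
  Weights: 4 ru L, 5 pu:p H, 6 ni: H.
  The penult (syllable 5, pu:p) is heavy, so it takes stress.
  → primary stress on syllable 5.
Suffixed `i.prin.gu.ru.pu:p.ni:.mu` (7 syllables):
  Weights: 5 pu:p H, 6 ni: H, 7 mu L.
  The penult (syllable 6, ni:) is heavy, so it takes stress.
  → primary stress on syllable 6.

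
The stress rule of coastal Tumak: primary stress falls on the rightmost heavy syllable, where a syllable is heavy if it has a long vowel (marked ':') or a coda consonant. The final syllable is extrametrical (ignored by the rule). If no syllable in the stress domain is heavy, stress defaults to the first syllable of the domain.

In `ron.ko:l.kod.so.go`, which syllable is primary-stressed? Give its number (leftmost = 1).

3

The final syllable (5, go) is extrametrical; the stress domain is syllables 1–4.
Weights: 1 ron H, 2 ko:l H, 3 kod H, 4 so L.
Heavy syllables in the domain: 1, 2, 3. The rightmost is syllable 3 (kod).
Primary stress: syllable 3 → ron.ko:l.ˈkod.so.go.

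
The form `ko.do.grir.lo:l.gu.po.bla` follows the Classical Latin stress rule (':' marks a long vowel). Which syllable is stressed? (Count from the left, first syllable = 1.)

Classical Latin: stress the penult if heavy (long vowel or closed), else the antepenult.
Weights: 5 gu L, 6 po L, 7 bla L.
The penult (syllable 6, po) is light, so stress falls on the antepenult (syllable 5, gu).
Stress on syllable 5: ko.do.grir.lo:l.ˈgu.po.bla.

5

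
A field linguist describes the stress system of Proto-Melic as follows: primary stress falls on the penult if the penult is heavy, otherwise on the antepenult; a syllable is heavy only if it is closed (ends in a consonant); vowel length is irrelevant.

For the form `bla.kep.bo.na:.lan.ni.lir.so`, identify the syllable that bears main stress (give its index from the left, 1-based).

Weights: 6 ni L, 7 lir H, 8 so L.
The penult (syllable 7, lir) is heavy, so it takes stress.
Primary stress: syllable 7 → bla.kep.bo.na:.lan.ni.ˈlir.so.

7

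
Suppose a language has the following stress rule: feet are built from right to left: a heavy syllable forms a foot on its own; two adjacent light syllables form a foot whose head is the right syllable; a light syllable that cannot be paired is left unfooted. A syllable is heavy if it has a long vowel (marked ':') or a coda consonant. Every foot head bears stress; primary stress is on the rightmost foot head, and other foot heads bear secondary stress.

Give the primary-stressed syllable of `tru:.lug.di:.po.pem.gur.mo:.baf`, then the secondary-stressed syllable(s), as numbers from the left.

primary 8, secondary 1, 2, 3, 5, 6, 7

Weights: 1 tru: H, 2 lug H, 3 di: H, 4 po L, 5 pem H, 6 gur H, 7 mo: H, 8 baf H.
Parse right to left (heavy = foot alone; LL = one foot; stranded L unfooted): (ˈtru:) (ˈlug) (ˈdi:) po (ˈpem) (ˈgur) (ˈmo:) (ˈbaf).
Foot heads: 1, 2, 3, 5, 6, 7, 8.
Primary stress on the rightmost head = syllable 8.
Secondary stress on 1, 2, 3, 5, 6, 7: ˌtru:.ˌlug.ˌdi:.po.ˌpem.ˌgur.ˌmo:.ˈbaf.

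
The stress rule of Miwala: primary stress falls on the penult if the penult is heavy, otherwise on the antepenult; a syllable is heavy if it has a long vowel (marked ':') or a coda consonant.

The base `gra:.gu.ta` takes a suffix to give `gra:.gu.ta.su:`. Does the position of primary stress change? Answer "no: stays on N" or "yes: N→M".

yes: 1→2

Base `gra:.gu.ta` (3 syllables):
  Weights: 1 gra: H, 2 gu L, 3 ta L.
  The penult (syllable 2, gu) is light, so stress falls on the antepenult (syllable 1, gra:).
  → primary stress on syllable 1.
Suffixed `gra:.gu.ta.su:` (4 syllables):
  Weights: 2 gu L, 3 ta L, 4 su: H.
  The penult (syllable 3, ta) is light, so stress falls on the antepenult (syllable 2, gu).
  → primary stress on syllable 2.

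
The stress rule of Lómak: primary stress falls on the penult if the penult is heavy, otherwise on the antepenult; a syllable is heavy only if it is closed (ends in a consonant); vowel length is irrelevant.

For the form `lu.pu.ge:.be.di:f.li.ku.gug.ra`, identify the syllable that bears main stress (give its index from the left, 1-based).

Weights: 7 ku L, 8 gug H, 9 ra L.
The penult (syllable 8, gug) is heavy, so it takes stress.
Primary stress: syllable 8 → lu.pu.ge:.be.di:f.li.ku.ˈgug.ra.

8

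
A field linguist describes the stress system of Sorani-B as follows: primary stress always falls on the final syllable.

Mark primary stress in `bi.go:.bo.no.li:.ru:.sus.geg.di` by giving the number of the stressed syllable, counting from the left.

The word has 9 syllables; the final syllable is syllable 9 (di).
Primary stress: syllable 9 → bi.go:.bo.no.li:.ru:.sus.geg.ˈdi.

9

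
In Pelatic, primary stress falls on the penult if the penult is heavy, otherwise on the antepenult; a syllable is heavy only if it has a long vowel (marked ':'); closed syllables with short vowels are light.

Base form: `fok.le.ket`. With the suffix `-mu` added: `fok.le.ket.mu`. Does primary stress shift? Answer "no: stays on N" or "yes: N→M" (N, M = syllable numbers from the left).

yes: 1→2

Base `fok.le.ket` (3 syllables):
  Weights: 1 fok L, 2 le L, 3 ket L.
  The penult (syllable 2, le) is light, so stress falls on the antepenult (syllable 1, fok).
  → primary stress on syllable 1.
Suffixed `fok.le.ket.mu` (4 syllables):
  Weights: 2 le L, 3 ket L, 4 mu L.
  The penult (syllable 3, ket) is light, so stress falls on the antepenult (syllable 2, le).
  → primary stress on syllable 2.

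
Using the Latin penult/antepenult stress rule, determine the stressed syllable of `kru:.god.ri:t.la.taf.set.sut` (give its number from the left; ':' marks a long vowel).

Classical Latin: stress the penult if heavy (long vowel or closed), else the antepenult.
Weights: 5 taf H, 6 set H, 7 sut H.
The penult (syllable 6, set) is heavy, so it takes stress.
Stress on syllable 6: kru:.god.ri:t.la.taf.ˈset.sut.

6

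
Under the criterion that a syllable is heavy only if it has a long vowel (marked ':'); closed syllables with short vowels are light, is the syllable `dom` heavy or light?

light

`dom`: short vowel, closed (coda /m/). Short vowel → light.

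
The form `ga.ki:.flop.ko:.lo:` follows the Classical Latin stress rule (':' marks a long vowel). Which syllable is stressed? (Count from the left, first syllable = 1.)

Classical Latin: stress the penult if heavy (long vowel or closed), else the antepenult.
Weights: 3 flop H, 4 ko: H, 5 lo: H.
The penult (syllable 4, ko:) is heavy, so it takes stress.
Stress on syllable 4: ga.ki:.flop.ˈko:.lo:.

4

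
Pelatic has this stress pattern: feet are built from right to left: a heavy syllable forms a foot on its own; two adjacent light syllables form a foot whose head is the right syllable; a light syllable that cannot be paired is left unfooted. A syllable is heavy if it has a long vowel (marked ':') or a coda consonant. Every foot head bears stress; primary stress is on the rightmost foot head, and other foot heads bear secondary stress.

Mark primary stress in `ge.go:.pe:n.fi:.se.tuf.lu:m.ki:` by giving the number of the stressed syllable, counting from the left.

8

Weights: 1 ge L, 2 go: H, 3 pe:n H, 4 fi: H, 5 se L, 6 tuf H, 7 lu:m H, 8 ki: H.
Parse right to left (heavy = foot alone; LL = one foot; stranded L unfooted): ge (ˈgo:) (ˈpe:n) (ˈfi:) se (ˈtuf) (ˈlu:m) (ˈki:).
Foot heads: 2, 3, 4, 6, 7, 8.
Primary stress on the rightmost head = syllable 8.
Primary stress: syllable 8 → ge.go:.pe:n.fi:.se.tuf.lu:m.ˈki:.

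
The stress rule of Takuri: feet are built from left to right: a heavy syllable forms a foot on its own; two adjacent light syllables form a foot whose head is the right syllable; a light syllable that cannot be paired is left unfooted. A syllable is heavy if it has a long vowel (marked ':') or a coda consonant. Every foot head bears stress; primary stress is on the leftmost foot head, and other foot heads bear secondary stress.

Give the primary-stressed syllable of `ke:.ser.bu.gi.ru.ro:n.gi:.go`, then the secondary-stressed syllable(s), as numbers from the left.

Weights: 1 ke: H, 2 ser H, 3 bu L, 4 gi L, 5 ru L, 6 ro:n H, 7 gi: H, 8 go L.
Parse left to right (heavy = foot alone; LL = one foot; stranded L unfooted): (ˈke:) (ˈser) (bu.ˈgi) ru (ˈro:n) (ˈgi:) go.
Foot heads: 1, 2, 4, 6, 7.
Primary stress on the leftmost head = syllable 1.
Secondary stress on 2, 4, 6, 7: ˈke:.ˌser.bu.ˌgi.ru.ˌro:n.ˌgi:.go.

primary 1, secondary 2, 4, 6, 7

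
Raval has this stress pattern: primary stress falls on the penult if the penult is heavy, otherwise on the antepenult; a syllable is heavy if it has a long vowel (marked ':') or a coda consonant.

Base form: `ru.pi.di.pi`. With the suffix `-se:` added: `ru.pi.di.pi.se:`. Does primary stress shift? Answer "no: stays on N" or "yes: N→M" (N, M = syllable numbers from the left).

yes: 2→3

Base `ru.pi.di.pi` (4 syllables):
  Weights: 2 pi L, 3 di L, 4 pi L.
  The penult (syllable 3, di) is light, so stress falls on the antepenult (syllable 2, pi).
  → primary stress on syllable 2.
Suffixed `ru.pi.di.pi.se:` (5 syllables):
  Weights: 3 di L, 4 pi L, 5 se: H.
  The penult (syllable 4, pi) is light, so stress falls on the antepenult (syllable 3, di).
  → primary stress on syllable 3.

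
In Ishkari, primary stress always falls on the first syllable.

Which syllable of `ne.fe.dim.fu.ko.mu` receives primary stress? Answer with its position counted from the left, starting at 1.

1

The word has 6 syllables; the first syllable is syllable 1 (ne).
Primary stress: syllable 1 → ˈne.fe.dim.fu.ko.mu.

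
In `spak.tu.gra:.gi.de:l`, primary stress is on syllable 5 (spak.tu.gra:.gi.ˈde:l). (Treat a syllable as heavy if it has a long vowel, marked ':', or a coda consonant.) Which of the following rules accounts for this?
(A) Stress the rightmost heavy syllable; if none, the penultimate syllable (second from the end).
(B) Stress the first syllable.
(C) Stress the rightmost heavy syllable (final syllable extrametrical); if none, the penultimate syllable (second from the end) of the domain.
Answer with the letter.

A

Rule A → syllable 5 ✓.
Rule B → syllable 1 (observed: 5).
Rule C → syllable 3 (observed: 5).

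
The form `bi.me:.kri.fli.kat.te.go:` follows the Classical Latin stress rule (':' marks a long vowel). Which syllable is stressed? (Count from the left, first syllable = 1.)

5

Classical Latin: stress the penult if heavy (long vowel or closed), else the antepenult.
Weights: 5 kat H, 6 te L, 7 go: H.
The penult (syllable 6, te) is light, so stress falls on the antepenult (syllable 5, kat).
Stress on syllable 5: bi.me:.kri.fli.ˈkat.te.go:.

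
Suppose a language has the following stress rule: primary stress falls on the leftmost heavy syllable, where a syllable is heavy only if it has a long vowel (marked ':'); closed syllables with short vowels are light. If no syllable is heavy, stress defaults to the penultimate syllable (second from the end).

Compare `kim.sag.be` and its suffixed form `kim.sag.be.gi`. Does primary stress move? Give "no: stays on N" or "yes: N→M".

yes: 2→3

Base `kim.sag.be` (3 syllables):
  Weights: 1 kim L, 2 sag L, 3 be L.
  No heavy syllable in the domain; default to the penultimate syllable (second from the end) = syllable 2.
  → primary stress on syllable 2.
Suffixed `kim.sag.be.gi` (4 syllables):
  Weights: 1 kim L, 2 sag L, 3 be L, 4 gi L.
  No heavy syllable in the domain; default to the penultimate syllable (second from the end) = syllable 3.
  → primary stress on syllable 3.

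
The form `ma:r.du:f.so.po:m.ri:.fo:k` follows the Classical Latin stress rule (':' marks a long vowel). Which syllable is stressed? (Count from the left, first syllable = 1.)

5

Classical Latin: stress the penult if heavy (long vowel or closed), else the antepenult.
Weights: 4 po:m H, 5 ri: H, 6 fo:k H.
The penult (syllable 5, ri:) is heavy, so it takes stress.
Stress on syllable 5: ma:r.du:f.so.po:m.ˈri:.fo:k.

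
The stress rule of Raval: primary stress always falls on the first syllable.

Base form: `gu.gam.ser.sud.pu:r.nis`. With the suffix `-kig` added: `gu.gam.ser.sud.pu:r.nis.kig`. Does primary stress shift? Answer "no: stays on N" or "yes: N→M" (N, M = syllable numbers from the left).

Base `gu.gam.ser.sud.pu:r.nis` (6 syllables):
  The word has 6 syllables; the first syllable is syllable 1 (gu).
  → primary stress on syllable 1.
Suffixed `gu.gam.ser.sud.pu:r.nis.kig` (7 syllables):
  The word has 7 syllables; the first syllable is syllable 1 (gu).
  → primary stress on syllable 1.

no: stays on 1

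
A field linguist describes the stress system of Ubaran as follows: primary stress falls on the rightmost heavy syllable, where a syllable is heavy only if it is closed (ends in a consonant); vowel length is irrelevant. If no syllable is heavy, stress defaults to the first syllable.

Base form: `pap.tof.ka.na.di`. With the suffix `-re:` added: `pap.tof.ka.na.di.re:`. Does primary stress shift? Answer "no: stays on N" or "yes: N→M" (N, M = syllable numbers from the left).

no: stays on 2

Base `pap.tof.ka.na.di` (5 syllables):
  Weights: 1 pap H, 2 tof H, 3 ka L, 4 na L, 5 di L.
  Heavy syllables in the domain: 1, 2. The rightmost is syllable 2 (tof).
  → primary stress on syllable 2.
Suffixed `pap.tof.ka.na.di.re:` (6 syllables):
  Weights: 1 pap H, 2 tof H, 3 ka L, 4 na L, 5 di L, 6 re: L.
  Heavy syllables in the domain: 1, 2. The rightmost is syllable 2 (tof).
  → primary stress on syllable 2.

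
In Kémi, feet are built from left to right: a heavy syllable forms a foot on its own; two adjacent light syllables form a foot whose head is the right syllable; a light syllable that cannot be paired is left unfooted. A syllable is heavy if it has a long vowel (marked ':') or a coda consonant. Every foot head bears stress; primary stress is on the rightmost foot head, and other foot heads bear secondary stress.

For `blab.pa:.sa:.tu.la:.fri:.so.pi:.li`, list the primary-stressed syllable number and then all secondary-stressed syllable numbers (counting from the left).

primary 8, secondary 1, 2, 3, 5, 6

Weights: 1 blab H, 2 pa: H, 3 sa: H, 4 tu L, 5 la: H, 6 fri: H, 7 so L, 8 pi: H, 9 li L.
Parse left to right (heavy = foot alone; LL = one foot; stranded L unfooted): (ˈblab) (ˈpa:) (ˈsa:) tu (ˈla:) (ˈfri:) so (ˈpi:) li.
Foot heads: 1, 2, 3, 5, 6, 8.
Primary stress on the rightmost head = syllable 8.
Secondary stress on 1, 2, 3, 5, 6: ˌblab.ˌpa:.ˌsa:.tu.ˌla:.ˌfri:.so.ˈpi:.li.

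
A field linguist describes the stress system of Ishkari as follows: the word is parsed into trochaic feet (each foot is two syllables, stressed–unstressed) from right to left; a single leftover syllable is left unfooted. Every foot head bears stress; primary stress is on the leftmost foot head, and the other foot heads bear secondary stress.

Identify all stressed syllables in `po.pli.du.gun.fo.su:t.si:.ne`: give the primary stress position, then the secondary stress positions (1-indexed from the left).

Parse right to left into trochaic (ˈσσ) feet: (ˈpo.pli) (ˈdu.gun) (ˈfo.su:t) (ˈsi:.ne).
Foot heads (stressed positions): 1, 3, 5, 7.
End Rule Leftmost: primary stress on the leftmost head = syllable 1.
Secondary stress on 3, 5, 7: ˈpo.pli.ˌdu.gun.ˌfo.su:t.ˌsi:.ne.

primary 1, secondary 3, 5, 7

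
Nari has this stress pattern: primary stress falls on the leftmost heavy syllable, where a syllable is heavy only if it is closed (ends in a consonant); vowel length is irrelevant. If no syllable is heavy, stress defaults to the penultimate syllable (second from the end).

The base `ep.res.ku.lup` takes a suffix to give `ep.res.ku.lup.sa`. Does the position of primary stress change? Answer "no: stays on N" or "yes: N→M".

Base `ep.res.ku.lup` (4 syllables):
  Weights: 1 ep H, 2 res H, 3 ku L, 4 lup H.
  Heavy syllables in the domain: 1, 2, 4. The leftmost is syllable 1 (ep).
  → primary stress on syllable 1.
Suffixed `ep.res.ku.lup.sa` (5 syllables):
  Weights: 1 ep H, 2 res H, 3 ku L, 4 lup H, 5 sa L.
  Heavy syllables in the domain: 1, 2, 4. The leftmost is syllable 1 (ep).
  → primary stress on syllable 1.

no: stays on 1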